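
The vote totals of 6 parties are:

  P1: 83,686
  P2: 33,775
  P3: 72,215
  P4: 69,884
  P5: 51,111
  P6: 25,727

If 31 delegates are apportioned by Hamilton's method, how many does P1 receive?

The standard divisor is 336398/31 ≈ 10851.548.
Standard quotas: P1 7.7119, P2 3.1125, P3 6.6548, P4 6.4400, P5 4.7100, P6 2.3708.
Lower quotas: P1 7, P2 3, P3 6, P4 6, P5 4, P6 2 (sum 28, leaving 3 seats).
Remainders in descending order: P1 0.7119, P5 0.7100, P3 0.6548, P4 0.4400, P6 0.3708, P2 0.1125.
The surplus seats go to P1, P5, P3.
P1 receives 8.

8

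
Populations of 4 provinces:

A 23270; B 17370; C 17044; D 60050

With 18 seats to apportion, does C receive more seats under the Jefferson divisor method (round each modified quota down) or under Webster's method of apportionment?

Webster

Jefferson: A 4, B 2, C 2, D 10.
Webster: A 3, B 3, C 3, D 9.
C gets 2 under Jefferson and 3 under Webster.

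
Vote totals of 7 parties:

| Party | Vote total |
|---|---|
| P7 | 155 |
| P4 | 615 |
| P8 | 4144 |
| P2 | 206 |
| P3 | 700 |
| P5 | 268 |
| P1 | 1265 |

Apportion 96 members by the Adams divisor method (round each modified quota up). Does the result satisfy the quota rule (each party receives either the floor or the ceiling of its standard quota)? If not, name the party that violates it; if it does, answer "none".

Standard quotas: P7 2.024, P4 8.029, P8 54.104, P2 2.690, P3 9.139, P5 3.499, P1 16.516.
Adams allocation: P7 2, P4 8, P8 53, P2 3, P3 9, P5 4, P1 17.
P8 has quota 54.104 (lower 54, upper 55) but receives 53 — outside the quota interval.

P8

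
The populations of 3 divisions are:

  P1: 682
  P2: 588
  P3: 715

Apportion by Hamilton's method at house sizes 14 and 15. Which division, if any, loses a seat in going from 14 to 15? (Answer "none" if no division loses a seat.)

At 14 seats: P1 5, P2 4, P3 5.
At 15 seats: P1 5, P2 5, P3 5.
No division's allocation decreased.

none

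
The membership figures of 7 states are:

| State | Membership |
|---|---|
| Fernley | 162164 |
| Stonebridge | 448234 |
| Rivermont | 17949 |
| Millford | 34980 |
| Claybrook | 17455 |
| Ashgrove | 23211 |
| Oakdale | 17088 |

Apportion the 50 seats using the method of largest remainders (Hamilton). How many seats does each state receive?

Standard divisor: 721081 ÷ 50 ≈ 14421.62.
Standard quotas: Fernley 11.2445, Stonebridge 31.0807, Rivermont 1.2446, Millford 2.4255, Claybrook 1.2103, Ashgrove 1.6095, Oakdale 1.1849.
Lower quotas: Fernley 11, Stonebridge 31, Rivermont 1, Millford 2, Claybrook 1, Ashgrove 1, Oakdale 1 (sum 48, leaving 2 seats).
Remainders in descending order: Ashgrove 0.6095, Millford 0.4255, Rivermont 0.2446, Fernley 0.2445, Claybrook 0.2103, Oakdale 0.1849, Stonebridge 0.0807.
Largest remainders: Ashgrove, Millford receive the extra seats.

Fernley 11, Stonebridge 31, Rivermont 1, Millford 3, Claybrook 1, Ashgrove 2, Oakdale 1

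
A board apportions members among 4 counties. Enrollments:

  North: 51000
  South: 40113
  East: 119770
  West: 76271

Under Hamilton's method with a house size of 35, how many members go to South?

5

Total 287154; standard divisor 287154/35 ≈ 8204.4.
Standard quotas: North 6.2162, South 4.8892, East 14.5983, West 9.2964.
Lower quotas: North 6, South 4, East 14, West 9 (sum 33, leaving 2 seats).
Remainders in descending order: South 0.8892, East 0.5983, West 0.2964, North 0.2162.
The surplus seats go to South, East.
South receives 5.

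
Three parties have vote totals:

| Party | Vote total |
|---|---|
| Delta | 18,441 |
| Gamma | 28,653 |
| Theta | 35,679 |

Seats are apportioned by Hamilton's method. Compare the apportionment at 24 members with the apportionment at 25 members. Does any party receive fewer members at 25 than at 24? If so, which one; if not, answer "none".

At 24 seats: Delta 6, Gamma 8, Theta 10.
At 25 seats: Delta 5, Gamma 9, Theta 11.
Delta drops from 6 to 5.

Delta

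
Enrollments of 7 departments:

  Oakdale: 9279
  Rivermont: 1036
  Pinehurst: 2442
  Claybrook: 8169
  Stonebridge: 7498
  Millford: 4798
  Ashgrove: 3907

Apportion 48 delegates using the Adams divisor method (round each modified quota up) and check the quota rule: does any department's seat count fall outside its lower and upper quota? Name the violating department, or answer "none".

Standard quotas: Oakdale 11.996, Rivermont 1.339, Pinehurst 3.157, Claybrook 10.561, Stonebridge 9.693, Millford 6.203, Ashgrove 5.051.
Adams allocation: Oakdale 12, Rivermont 2, Pinehurst 3, Claybrook 10, Stonebridge 10, Millford 6, Ashgrove 5.
Every allocation lies between the lower and upper quota.

none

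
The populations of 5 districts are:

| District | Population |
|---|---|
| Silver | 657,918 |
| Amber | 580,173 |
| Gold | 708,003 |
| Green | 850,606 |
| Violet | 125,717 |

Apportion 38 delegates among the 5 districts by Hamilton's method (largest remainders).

Silver 9, Amber 7, Gold 9, Green 11, Violet 2

Standard divisor: 2922417 ÷ 38 ≈ 76905.711.
Standard quotas: Silver 8.5549, Amber 7.5440, Gold 9.2061, Green 11.0604, Violet 1.6347.
Lower quotas: Silver 8, Amber 7, Gold 9, Green 11, Violet 1 (sum 36, leaving 2 seats).
Remainders in descending order: Violet 0.6347, Silver 0.5549, Amber 0.5440, Gold 0.2061, Green 0.0604.
The surplus seats go to Violet, Silver.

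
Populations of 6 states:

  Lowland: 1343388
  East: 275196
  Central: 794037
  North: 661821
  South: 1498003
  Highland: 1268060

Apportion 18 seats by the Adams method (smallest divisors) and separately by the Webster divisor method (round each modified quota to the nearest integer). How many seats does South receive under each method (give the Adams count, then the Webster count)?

Adams: Lowland 4, East 1, Central 3, North 2, South 4, Highland 4.
Webster: Lowland 4, East 1, Central 2, North 2, South 5, Highland 4.
South gets 4 under Adams and 5 under Webster.

4 and 5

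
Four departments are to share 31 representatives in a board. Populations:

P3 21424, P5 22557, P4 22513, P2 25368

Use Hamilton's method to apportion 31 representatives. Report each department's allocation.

Total 91862; standard divisor 91862/31 ≈ 2963.29.
Standard quotas: P3 7.2298, P5 7.6121, P4 7.5973, P2 8.5608.
Lower quotas: P3 7, P5 7, P4 7, P2 8 (sum 29, leaving 2 seats).
Remainders in descending order: P5 0.6121, P4 0.5973, P2 0.5608, P3 0.2298.
The surplus seats go to P5, P4.

P3=7, P5=8, P4=8, P2=8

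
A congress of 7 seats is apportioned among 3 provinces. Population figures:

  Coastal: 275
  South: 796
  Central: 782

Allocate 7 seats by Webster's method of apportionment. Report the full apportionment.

Coastal=1, South=3, Central=3

Standard divisor 1853/7 ≈ 264.714; standard quotas: Coastal 1.039, South 3.007, Central 2.954.
Rounding to the nearest integer gives Coastal 1, South 3, Central 3 — total 7, matching the house size, so no adjustment is needed.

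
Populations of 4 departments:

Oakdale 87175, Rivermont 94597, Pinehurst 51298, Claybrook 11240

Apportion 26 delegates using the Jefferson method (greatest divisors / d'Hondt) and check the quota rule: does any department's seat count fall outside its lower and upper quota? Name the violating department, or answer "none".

none

Standard quotas: Oakdale 9.277, Rivermont 10.067, Pinehurst 5.459, Claybrook 1.196.
Jefferson allocation: Oakdale 10, Rivermont 10, Pinehurst 5, Claybrook 1.
Every allocation lies between the lower and upper quota.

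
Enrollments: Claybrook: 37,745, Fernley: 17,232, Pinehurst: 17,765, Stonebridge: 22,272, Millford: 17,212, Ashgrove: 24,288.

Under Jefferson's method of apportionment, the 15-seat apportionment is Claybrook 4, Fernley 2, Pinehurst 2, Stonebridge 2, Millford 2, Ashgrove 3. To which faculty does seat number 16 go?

Claybrook

Priority for the next seat is population ÷ (current seats + 1).
Priorities: Claybrook 7549.000, Fernley 5744.000, Pinehurst 5921.667, Stonebridge 7424.000, Millford 5737.333, Ashgrove 6072.000.
Highest priority: Claybrook.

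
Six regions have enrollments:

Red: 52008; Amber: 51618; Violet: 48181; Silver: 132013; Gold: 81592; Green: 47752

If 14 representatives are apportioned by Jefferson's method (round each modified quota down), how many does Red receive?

Standard divisor 413164/14 ≈ 29511.714; standard quotas: Red 1.762, Amber 1.749, Violet 1.633, Silver 4.473, Gold 2.765, Green 1.618.
Rounding down gives 1, 1, 1, 4, 2, 1 = 10 seats, so the divisor must be adjusted.
With modified divisor 24900: modified quotas Red 2.089, Amber 2.073, Violet 1.935, Silver 5.302, Gold 3.277, Green 1.918.
Rounding down: Red 2, Amber 2, Violet 1, Silver 5, Gold 3, Green 1 (total 14).
Red receives 2.

2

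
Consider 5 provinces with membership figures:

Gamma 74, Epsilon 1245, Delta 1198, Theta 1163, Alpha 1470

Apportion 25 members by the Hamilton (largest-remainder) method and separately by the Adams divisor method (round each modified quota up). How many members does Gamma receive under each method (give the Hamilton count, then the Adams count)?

Hamilton: Gamma 0, Epsilon 6, Delta 6, Theta 6, Alpha 7.
Adams: Gamma 1, Epsilon 6, Delta 6, Theta 5, Alpha 7.
Gamma gets 0 under Hamilton and 1 under Adams.

0 and 1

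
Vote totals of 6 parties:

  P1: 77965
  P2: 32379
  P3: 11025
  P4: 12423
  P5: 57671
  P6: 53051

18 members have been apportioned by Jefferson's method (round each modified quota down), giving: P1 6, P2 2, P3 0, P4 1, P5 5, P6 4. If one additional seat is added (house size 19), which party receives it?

Priority for the next seat is population ÷ (current seats + 1).
Priorities: P1 11137.857, P2 10793.000, P3 11025.000, P4 6211.500, P5 9611.833, P6 10610.200.
Highest priority: P1.

P1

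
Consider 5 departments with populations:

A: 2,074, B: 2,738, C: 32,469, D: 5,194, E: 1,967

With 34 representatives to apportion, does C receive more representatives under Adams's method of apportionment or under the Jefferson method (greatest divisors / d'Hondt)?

Jefferson

Adams: A 2, B 2, C 24, D 4, E 2.
Jefferson: A 1, B 2, C 26, D 4, E 1.
C gets 24 under Adams and 26 under Jefferson.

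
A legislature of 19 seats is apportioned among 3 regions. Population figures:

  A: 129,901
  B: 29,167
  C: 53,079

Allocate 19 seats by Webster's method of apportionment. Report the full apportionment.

A 11, B 3, C 5

Standard divisor 212147/19 ≈ 11165.632; standard quotas: A 11.634, B 2.612, C 4.754.
Rounding to the nearest integer gives 12, 3, 5 = 20 seats, so the divisor must be adjusted.
With modified divisor 11500: modified quotas A 11.296, B 2.536, C 4.616.
Rounding to the nearest integer: A 11, B 3, C 5 (total 19).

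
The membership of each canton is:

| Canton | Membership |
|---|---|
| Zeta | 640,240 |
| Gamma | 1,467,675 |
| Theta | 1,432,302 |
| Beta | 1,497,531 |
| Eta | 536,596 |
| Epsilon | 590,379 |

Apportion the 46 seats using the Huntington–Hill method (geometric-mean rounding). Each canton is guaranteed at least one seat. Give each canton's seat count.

Zeta 5; Gamma 11; Theta 11; Beta 11; Eta 4; Epsilon 4

With divisor 134289: modified quotas Zeta 4.768, Gamma 10.929, Theta 10.666, Beta 11.152, Eta 3.996, Epsilon 4.396.
Geometric-mean thresholds: Zeta √(4·5)=4.472, Gamma √(10·11)=10.488, Theta √(10·11)=10.488, Beta √(11·12)=11.489, Eta √(3·4)=3.464, Epsilon √(4·5)=4.472.
Each quota rounded against its threshold gives Zeta 5, Gamma 11, Theta 11, Beta 11, Eta 4, Epsilon 4 (total 46).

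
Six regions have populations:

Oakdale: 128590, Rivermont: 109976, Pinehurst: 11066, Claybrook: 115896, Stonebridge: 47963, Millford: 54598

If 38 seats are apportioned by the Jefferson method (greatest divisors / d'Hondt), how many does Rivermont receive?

Standard divisor 468089/38 ≈ 12318.132; standard quotas: Oakdale 10.439, Rivermont 8.928, Pinehurst 0.898, Claybrook 9.409, Stonebridge 3.894, Millford 4.432.
Rounding down gives 10, 8, 0, 9, 3, 4 = 34 seats, so the divisor must be adjusted.
With modified divisor 11300: modified quotas Oakdale 11.380, Rivermont 9.732, Pinehurst 0.979, Claybrook 10.256, Stonebridge 4.245, Millford 4.832.
Rounding down: Oakdale 11, Rivermont 9, Pinehurst 0, Claybrook 10, Stonebridge 4, Millford 4 (total 38).
Rivermont receives 9.

9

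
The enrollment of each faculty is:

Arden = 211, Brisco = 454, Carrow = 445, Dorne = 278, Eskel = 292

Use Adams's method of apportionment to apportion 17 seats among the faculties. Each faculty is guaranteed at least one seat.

Standard divisor 1680/17 ≈ 98.824; standard quotas: Arden 2.135, Brisco 4.594, Carrow 4.503, Dorne 2.813, Eskel 2.955.
Rounding up gives 3, 5, 5, 3, 3 = 19 seats, so the divisor must be adjusted.
With modified divisor 112: modified quotas Arden 1.884, Brisco 4.054, Carrow 3.973, Dorne 2.482, Eskel 2.607.
Rounding up: Arden 2, Brisco 5, Carrow 4, Dorne 3, Eskel 3 (total 17).

Arden=2, Brisco=5, Carrow=4, Dorne=3, Eskel=3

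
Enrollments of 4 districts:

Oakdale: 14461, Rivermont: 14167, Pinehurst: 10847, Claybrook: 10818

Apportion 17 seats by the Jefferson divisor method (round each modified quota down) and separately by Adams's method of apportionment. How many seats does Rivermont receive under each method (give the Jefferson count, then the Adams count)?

5 and 4

Jefferson: Oakdale 5, Rivermont 5, Pinehurst 4, Claybrook 3.
Adams: Oakdale 5, Rivermont 4, Pinehurst 4, Claybrook 4.
Rivermont gets 5 under Jefferson and 4 under Adams.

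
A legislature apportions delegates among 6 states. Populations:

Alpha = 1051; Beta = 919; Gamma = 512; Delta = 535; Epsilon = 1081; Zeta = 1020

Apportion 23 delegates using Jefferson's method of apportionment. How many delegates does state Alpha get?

Standard divisor 5118/23 ≈ 222.522; standard quotas: Alpha 4.723, Beta 4.130, Gamma 2.301, Delta 2.404, Epsilon 4.858, Zeta 4.584.
Rounding down gives 4, 4, 2, 2, 4, 4 = 20 seats, so the divisor must be adjusted.
With modified divisor 200: modified quotas Alpha 5.255, Beta 4.595, Gamma 2.560, Delta 2.675, Epsilon 5.405, Zeta 5.100.
Rounding down: Alpha 5, Beta 4, Gamma 2, Delta 2, Epsilon 5, Zeta 5 (total 23).
Alpha receives 5.

5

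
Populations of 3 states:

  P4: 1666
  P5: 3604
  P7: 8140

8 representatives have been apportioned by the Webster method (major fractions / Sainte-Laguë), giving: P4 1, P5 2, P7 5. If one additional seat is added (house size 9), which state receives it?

P7

Priority for the next seat is population ÷ (current seats + 0.5).
Priorities: P4 1110.667, P5 1441.600, P7 1480.000.
Highest priority: P7.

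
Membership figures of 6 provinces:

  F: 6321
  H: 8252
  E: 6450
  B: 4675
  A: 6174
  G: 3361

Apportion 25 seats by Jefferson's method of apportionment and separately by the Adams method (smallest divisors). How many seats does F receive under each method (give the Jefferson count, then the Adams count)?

Jefferson: F 5, H 6, E 5, B 3, A 4, G 2.
Adams: F 4, H 6, E 5, B 3, A 4, G 3.
F gets 5 under Jefferson and 4 under Adams.

5 and 4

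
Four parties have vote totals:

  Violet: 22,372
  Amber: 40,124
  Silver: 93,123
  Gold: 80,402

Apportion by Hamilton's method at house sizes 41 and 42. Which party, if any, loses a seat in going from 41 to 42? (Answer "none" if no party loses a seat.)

none

At 41 seats: Violet 4, Amber 7, Silver 16, Gold 14.
At 42 seats: Violet 4, Amber 7, Silver 17, Gold 14.
No party's allocation decreased.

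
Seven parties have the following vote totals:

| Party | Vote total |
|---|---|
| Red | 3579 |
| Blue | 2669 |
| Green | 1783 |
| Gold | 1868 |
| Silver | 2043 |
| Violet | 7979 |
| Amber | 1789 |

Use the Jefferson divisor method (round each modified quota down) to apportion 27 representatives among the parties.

Standard divisor 21710/27 ≈ 804.074; standard quotas: Red 4.451, Blue 3.319, Green 2.217, Gold 2.323, Silver 2.541, Violet 9.923, Amber 2.225.
Rounding down gives 4, 3, 2, 2, 2, 9, 2 = 24 seats, so the divisor must be adjusted.
With modified divisor 700: modified quotas Red 5.113, Blue 3.813, Green 2.547, Gold 2.669, Silver 2.919, Violet 11.399, Amber 2.556.
Rounding down: Red 5, Blue 3, Green 2, Gold 2, Silver 2, Violet 11, Amber 2 (total 27).

Red: 5, Blue: 3, Green: 2, Gold: 2, Silver: 2, Violet: 11, Amber: 2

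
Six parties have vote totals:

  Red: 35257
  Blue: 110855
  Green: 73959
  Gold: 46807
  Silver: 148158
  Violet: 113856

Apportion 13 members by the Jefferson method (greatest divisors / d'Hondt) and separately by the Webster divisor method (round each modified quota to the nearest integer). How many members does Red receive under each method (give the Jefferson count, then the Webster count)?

0 and 1

Jefferson: Red 0, Blue 3, Green 2, Gold 1, Silver 4, Violet 3.
Webster: Red 1, Blue 3, Green 2, Gold 1, Silver 3, Violet 3.
Red gets 0 under Jefferson and 1 under Webster.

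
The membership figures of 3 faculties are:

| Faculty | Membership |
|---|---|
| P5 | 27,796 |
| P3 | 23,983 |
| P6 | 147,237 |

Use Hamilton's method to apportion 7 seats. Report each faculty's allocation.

P5: 1, P3: 1, P6: 5

Total 199016; standard divisor 199016/7 ≈ 28430.857.
Standard quotas: P5 0.9777, P3 0.8436, P6 5.1788.
Lower quotas: P5 0, P3 0, P6 5 (sum 5, leaving 2 seats).
Remainders in descending order: P5 0.9777, P3 0.8436, P6 0.1788.
The surplus seats go to P5, P3.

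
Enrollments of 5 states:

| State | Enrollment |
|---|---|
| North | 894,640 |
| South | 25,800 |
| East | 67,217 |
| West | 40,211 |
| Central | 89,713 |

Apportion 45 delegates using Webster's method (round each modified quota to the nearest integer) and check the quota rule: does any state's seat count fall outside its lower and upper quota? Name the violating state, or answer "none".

Standard quotas: North 36.023, South 1.039, East 2.707, West 1.619, Central 3.612.
Webster allocation: North 35, South 1, East 3, West 2, Central 4.
North has quota 36.023 (lower 36, upper 37) but receives 35 — outside the quota interval.

North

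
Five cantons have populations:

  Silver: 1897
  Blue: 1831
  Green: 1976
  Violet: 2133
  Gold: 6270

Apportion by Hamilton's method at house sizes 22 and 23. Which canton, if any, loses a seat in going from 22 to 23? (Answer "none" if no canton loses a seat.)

none

At 22 seats: Silver 3, Blue 3, Green 3, Violet 3, Gold 10.
At 23 seats: Silver 3, Blue 3, Green 3, Violet 4, Gold 10.
No canton's allocation decreased.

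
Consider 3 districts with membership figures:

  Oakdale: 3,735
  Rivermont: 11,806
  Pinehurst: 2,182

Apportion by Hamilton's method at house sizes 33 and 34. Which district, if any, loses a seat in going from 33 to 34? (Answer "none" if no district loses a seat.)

none

At 33 seats: Oakdale 7, Rivermont 22, Pinehurst 4.
At 34 seats: Oakdale 7, Rivermont 23, Pinehurst 4.
No district's allocation decreased.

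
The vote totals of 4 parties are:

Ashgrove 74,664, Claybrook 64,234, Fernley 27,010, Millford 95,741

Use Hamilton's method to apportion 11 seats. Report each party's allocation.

Ashgrove 3; Claybrook 3; Fernley 1; Millford 4

Total 261649; standard divisor 261649/11 ≈ 23786.273.
Standard quotas: Ashgrove 3.1390, Claybrook 2.7005, Fernley 1.1355, Millford 4.0251.
Lower quotas: Ashgrove 3, Claybrook 2, Fernley 1, Millford 4 (sum 10, leaving 1 seat).
Remainders in descending order: Claybrook 0.7005, Ashgrove 0.1390, Fernley 0.1355, Millford 0.0251.
The surplus seat goes to Claybrook.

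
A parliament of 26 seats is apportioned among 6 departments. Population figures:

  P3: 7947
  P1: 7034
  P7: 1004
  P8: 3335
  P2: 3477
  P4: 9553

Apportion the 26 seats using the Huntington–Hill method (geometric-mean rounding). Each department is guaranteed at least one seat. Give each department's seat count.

P3 6; P1 6; P7 1; P8 3; P2 3; P4 7

With divisor 1280: modified quotas P3 6.209, P1 5.495, P7 0.784, P8 2.605, P2 2.716, P4 7.463.
Geometric-mean thresholds: P3 √(6·7)=6.481, P1 √(5·6)=5.477, P7 (min 1), P8 √(2·3)=2.449, P2 √(2·3)=2.449, P4 √(7·8)=7.483.
Each quota rounded against its threshold gives P3 6, P1 6, P7 1, P8 3, P2 3, P4 7 (total 26).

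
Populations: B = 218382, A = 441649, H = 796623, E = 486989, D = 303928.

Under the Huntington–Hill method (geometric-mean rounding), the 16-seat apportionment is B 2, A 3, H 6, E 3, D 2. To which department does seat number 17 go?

E

Priority for the next seat is population ÷ (√(s·(s+1))).
Priorities: B 89154.078, A 127493.085, H 122921.598, E 140581.615, D 124078.086.
Highest priority: E.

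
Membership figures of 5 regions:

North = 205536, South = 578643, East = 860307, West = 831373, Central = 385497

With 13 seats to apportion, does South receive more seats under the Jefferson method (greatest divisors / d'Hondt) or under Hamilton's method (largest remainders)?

Jefferson

Jefferson: North 1, South 3, East 4, West 4, Central 1.
Hamilton: North 1, South 2, East 4, West 4, Central 2.
South gets 3 under Jefferson and 2 under Hamilton.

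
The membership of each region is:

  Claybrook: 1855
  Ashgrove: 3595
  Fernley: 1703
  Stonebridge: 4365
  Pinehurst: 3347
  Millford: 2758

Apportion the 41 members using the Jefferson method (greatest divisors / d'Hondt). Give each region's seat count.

Claybrook: 4; Ashgrove: 9; Fernley: 4; Stonebridge: 10; Pinehurst: 8; Millford: 6

Standard divisor 17623/41 ≈ 429.829; standard quotas: Claybrook 4.316, Ashgrove 8.364, Fernley 3.962, Stonebridge 10.155, Pinehurst 7.787, Millford 6.417.
Rounding down gives 4, 8, 3, 10, 7, 6 = 38 seats, so the divisor must be adjusted.
With modified divisor 398: modified quotas Claybrook 4.661, Ashgrove 9.033, Fernley 4.279, Stonebridge 10.967, Pinehurst 8.410, Millford 6.930.
Rounding down: Claybrook 4, Ashgrove 9, Fernley 4, Stonebridge 10, Pinehurst 8, Millford 6 (total 41).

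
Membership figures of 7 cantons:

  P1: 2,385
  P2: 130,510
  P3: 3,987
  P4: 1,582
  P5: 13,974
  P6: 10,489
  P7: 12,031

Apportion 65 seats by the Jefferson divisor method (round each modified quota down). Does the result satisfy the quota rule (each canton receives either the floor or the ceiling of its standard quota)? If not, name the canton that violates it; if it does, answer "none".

Standard quotas: P1 0.886, P2 48.487, P3 1.481, P4 0.588, P5 5.192, P6 3.897, P7 4.470.
Jefferson allocation: P1 0, P2 51, P3 1, P4 0, P5 5, P6 4, P7 4.
P2 has quota 48.487 (lower 48, upper 49) but receives 51 — outside the quota interval.

P2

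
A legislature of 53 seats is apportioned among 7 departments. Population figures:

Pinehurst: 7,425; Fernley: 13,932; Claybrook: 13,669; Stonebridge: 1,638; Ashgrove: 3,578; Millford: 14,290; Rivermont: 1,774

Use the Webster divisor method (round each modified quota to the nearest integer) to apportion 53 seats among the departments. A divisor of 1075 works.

Pinehurst=7; Fernley=13; Claybrook=13; Stonebridge=2; Ashgrove=3; Millford=13; Rivermont=2

With modified divisor 1075: modified quotas Pinehurst 6.907, Fernley 12.960, Claybrook 12.715, Stonebridge 1.524, Ashgrove 3.328, Millford 13.293, Rivermont 1.650.
Rounding to the nearest integer: Pinehurst 7, Fernley 13, Claybrook 13, Stonebridge 2, Ashgrove 3, Millford 13, Rivermont 2 (total 53).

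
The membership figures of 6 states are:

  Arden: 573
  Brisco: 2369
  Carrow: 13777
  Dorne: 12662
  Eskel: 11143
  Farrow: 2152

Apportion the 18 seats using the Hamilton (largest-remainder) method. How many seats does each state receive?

Standard divisor: 42676 ÷ 18 ≈ 2370.889.
Standard quotas: Arden 0.2417, Brisco 0.9992, Carrow 5.8109, Dorne 5.3406, Eskel 4.6999, Farrow 0.9077.
Lower quotas: Arden 0, Brisco 0, Carrow 5, Dorne 5, Eskel 4, Farrow 0 (sum 14, leaving 4 seats).
Remainders in descending order: Brisco 0.9992, Farrow 0.9077, Carrow 0.8109, Eskel 0.6999, Dorne 0.3406, Arden 0.2417.
The surplus seats go to Brisco, Farrow, Carrow, Eskel.

Arden=0, Brisco=1, Carrow=6, Dorne=5, Eskel=5, Farrow=1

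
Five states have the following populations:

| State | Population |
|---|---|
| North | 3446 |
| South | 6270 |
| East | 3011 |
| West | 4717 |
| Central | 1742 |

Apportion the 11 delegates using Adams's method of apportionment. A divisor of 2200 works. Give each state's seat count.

With modified divisor 2200: modified quotas North 1.566, South 2.850, East 1.369, West 2.144, Central 0.792.
Rounding up: North 2, South 3, East 2, West 3, Central 1 (total 11).

North: 2; South: 3; East: 2; West: 3; Central: 1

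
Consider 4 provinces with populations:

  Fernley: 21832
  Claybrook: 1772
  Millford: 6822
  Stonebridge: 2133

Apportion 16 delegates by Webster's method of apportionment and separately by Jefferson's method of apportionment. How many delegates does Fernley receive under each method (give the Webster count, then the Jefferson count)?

Webster: Fernley 11, Claybrook 1, Millford 3, Stonebridge 1.
Jefferson: Fernley 12, Claybrook 0, Millford 3, Stonebridge 1.
Fernley gets 11 under Webster and 12 under Jefferson.

11 and 12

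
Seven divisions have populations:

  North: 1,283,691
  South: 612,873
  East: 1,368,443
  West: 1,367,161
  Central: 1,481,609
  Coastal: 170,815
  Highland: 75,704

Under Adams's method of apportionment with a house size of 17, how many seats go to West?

Standard divisor 6360296/17 ≈ 374135.059; standard quotas: North 3.431, South 1.638, East 3.658, West 3.654, Central 3.960, Coastal 0.457, Highland 0.202.
Rounding up gives 4, 2, 4, 4, 4, 1, 1 = 20 seats, so the divisor must be adjusted.
With modified divisor 475000: modified quotas North 2.703, South 1.290, East 2.881, West 2.878, Central 3.119, Coastal 0.360, Highland 0.159.
Rounding up: North 3, South 2, East 3, West 3, Central 4, Coastal 1, Highland 1 (total 17).
West receives 3.

3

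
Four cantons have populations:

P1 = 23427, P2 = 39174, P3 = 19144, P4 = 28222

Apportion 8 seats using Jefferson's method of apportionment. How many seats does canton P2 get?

3

Standard divisor 109967/8 ≈ 13745.875; standard quotas: P1 1.704, P2 2.850, P3 1.393, P4 2.053.
Rounding down gives 1, 2, 1, 2 = 6 seats, so the divisor must be adjusted.
With modified divisor 10800: modified quotas P1 2.169, P2 3.627, P3 1.773, P4 2.613.
Rounding down: P1 2, P2 3, P3 1, P4 2 (total 8).
P2 receives 3.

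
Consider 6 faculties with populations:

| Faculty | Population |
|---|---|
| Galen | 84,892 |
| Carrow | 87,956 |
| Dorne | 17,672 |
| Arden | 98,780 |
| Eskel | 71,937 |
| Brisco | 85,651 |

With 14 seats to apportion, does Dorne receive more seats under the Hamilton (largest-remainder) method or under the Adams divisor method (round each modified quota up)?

Hamilton: Galen 3, Carrow 3, Dorne 0, Arden 3, Eskel 2, Brisco 3.
Adams: Galen 2, Carrow 3, Dorne 1, Arden 3, Eskel 2, Brisco 3.
Dorne gets 0 under Hamilton and 1 under Adams.

Adams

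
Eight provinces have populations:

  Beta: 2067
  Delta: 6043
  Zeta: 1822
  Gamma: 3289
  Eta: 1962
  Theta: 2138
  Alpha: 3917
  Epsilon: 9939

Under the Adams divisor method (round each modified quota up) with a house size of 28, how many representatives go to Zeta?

Standard divisor 31177/28 ≈ 1113.464; standard quotas: Beta 1.856, Delta 5.427, Zeta 1.636, Gamma 2.954, Eta 1.762, Theta 1.920, Alpha 3.518, Epsilon 8.926.
Rounding up gives 2, 6, 2, 3, 2, 2, 4, 9 = 30 seats, so the divisor must be adjusted.
With modified divisor 1270: modified quotas Beta 1.628, Delta 4.758, Zeta 1.435, Gamma 2.590, Eta 1.545, Theta 1.683, Alpha 3.084, Epsilon 7.826.
Rounding up: Beta 2, Delta 5, Zeta 2, Gamma 3, Eta 2, Theta 2, Alpha 4, Epsilon 8 (total 28).
Zeta receives 2.

2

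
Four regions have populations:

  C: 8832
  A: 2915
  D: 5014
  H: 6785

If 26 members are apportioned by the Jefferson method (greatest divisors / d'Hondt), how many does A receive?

Standard divisor 23546/26 ≈ 905.615; standard quotas: C 9.752, A 3.219, D 5.537, H 7.492.
Rounding down gives 9, 3, 5, 7 = 24 seats, so the divisor must be adjusted.
With modified divisor 840: modified quotas C 10.514, A 3.470, D 5.969, H 8.077.
Rounding down: C 10, A 3, D 5, H 8 (total 26).
A receives 3.

3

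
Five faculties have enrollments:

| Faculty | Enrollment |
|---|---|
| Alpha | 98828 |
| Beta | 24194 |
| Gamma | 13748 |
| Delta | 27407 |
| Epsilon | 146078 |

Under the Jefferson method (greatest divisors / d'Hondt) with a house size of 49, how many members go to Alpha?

Standard divisor 310255/49 ≈ 6331.735; standard quotas: Alpha 15.608, Beta 3.821, Gamma 2.171, Delta 4.329, Epsilon 23.071.
Rounding down gives 15, 3, 2, 4, 23 = 47 seats, so the divisor must be adjusted.
With modified divisor 6078.97: modified quotas Alpha 16.257, Beta 3.980, Gamma 2.262, Delta 4.508, Epsilon 24.030.
Rounding down: Alpha 16, Beta 3, Gamma 2, Delta 4, Epsilon 24 (total 49).
Alpha receives 16.

16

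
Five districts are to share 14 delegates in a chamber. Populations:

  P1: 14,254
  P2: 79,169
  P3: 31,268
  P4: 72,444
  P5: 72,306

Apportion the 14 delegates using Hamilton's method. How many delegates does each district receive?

The standard divisor is 269441/14 ≈ 19245.786.
Standard quotas: P1 0.7406, P2 4.1136, P3 1.6247, P4 3.7641, P5 3.7570.
Lower quotas: P1 0, P2 4, P3 1, P4 3, P5 3 (sum 11, leaving 3 seats).
Remainders in descending order: P4 0.7641, P5 0.7570, P1 0.7406, P3 0.6247, P2 0.1136.
The surplus seats go to P4, P5, P1.

P1 1; P2 4; P3 1; P4 4; P5 4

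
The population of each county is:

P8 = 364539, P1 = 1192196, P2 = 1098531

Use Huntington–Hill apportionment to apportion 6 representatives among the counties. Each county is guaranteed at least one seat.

P8 1, P1 3, P2 2

With divisor 467593: modified quotas P8 0.780, P1 2.550, P2 2.349.
Geometric-mean thresholds: P8 (min 1), P1 √(2·3)=2.449, P2 √(2·3)=2.449.
Each quota rounded against its threshold gives P8 1, P1 3, P2 2 (total 6).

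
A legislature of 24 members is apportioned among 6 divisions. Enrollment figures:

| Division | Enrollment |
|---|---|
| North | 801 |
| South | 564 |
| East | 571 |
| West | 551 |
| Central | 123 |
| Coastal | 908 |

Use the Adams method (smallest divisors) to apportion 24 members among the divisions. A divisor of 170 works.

With modified divisor 170: modified quotas North 4.712, South 3.318, East 3.359, West 3.241, Central 0.724, Coastal 5.341.
Rounding up: North 5, South 4, East 4, West 4, Central 1, Coastal 6 (total 24).

North: 5, South: 4, East: 4, West: 4, Central: 1, Coastal: 6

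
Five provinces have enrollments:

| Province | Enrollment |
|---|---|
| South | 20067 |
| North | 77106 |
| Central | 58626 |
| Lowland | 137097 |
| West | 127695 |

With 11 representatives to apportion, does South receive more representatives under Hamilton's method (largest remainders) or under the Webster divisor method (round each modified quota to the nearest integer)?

Webster

Hamilton: South 0, North 2, Central 2, Lowland 4, West 3.
Webster: South 1, North 2, Central 1, Lowland 4, West 3.
South gets 0 under Hamilton and 1 under Webster.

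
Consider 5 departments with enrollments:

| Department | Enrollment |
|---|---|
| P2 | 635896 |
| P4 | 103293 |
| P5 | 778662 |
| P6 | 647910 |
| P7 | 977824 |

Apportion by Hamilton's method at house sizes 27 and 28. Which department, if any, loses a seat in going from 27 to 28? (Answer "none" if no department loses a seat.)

At 27 seats: P2 5, P4 1, P5 7, P6 6, P7 8.
At 28 seats: P2 5, P4 1, P5 7, P6 6, P7 9.
No department's allocation decreased.

none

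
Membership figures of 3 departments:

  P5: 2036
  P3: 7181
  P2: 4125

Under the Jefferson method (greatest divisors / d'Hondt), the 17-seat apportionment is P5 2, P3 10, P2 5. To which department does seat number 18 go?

Priority for the next seat is population ÷ (current seats + 1).
Priorities: P5 678.667, P3 652.818, P2 687.500.
Highest priority: P2.

P2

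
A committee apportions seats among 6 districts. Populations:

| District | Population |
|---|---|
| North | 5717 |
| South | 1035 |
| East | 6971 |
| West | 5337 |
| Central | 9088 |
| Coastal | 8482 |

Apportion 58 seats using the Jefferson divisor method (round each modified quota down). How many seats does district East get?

11

Standard divisor 36630/58 ≈ 631.552; standard quotas: North 9.052, South 1.639, East 11.038, West 8.451, Central 14.390, Coastal 13.430.
Rounding down gives 9, 1, 11, 8, 14, 13 = 56 seats, so the divisor must be adjusted.
With modified divisor 600: modified quotas North 9.528, South 1.725, East 11.618, West 8.895, Central 15.147, Coastal 14.137.
Rounding down: North 9, South 1, East 11, West 8, Central 15, Coastal 14 (total 58).
East receives 11.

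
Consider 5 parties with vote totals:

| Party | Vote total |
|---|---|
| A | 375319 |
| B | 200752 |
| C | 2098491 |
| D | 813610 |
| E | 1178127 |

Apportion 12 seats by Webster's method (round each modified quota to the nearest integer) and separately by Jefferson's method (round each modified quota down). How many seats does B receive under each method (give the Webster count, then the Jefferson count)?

Webster: A 1, B 1, C 5, D 2, E 3.
Jefferson: A 1, B 0, C 6, D 2, E 3.
B gets 1 under Webster and 0 under Jefferson.

1 and 0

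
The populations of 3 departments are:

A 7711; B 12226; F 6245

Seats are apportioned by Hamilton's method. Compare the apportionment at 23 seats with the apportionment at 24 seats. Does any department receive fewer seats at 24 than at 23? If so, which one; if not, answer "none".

none

At 23 seats: A 7, B 11, F 5.
At 24 seats: A 7, B 11, F 6.
No department's allocation decreased.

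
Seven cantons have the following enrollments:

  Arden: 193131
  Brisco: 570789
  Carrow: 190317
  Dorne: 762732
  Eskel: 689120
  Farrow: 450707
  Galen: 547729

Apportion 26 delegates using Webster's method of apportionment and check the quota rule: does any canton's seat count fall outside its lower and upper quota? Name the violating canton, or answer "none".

Standard quotas: Arden 1.475, Brisco 4.359, Carrow 1.453, Dorne 5.825, Eskel 5.263, Farrow 3.442, Galen 4.183.
Webster allocation: Arden 2, Brisco 4, Carrow 1, Dorne 6, Eskel 5, Farrow 4, Galen 4.
Every allocation lies between the lower and upper quota.

none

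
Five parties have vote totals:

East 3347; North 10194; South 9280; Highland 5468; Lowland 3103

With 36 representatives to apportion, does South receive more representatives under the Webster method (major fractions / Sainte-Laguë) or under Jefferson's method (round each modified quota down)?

Jefferson

Webster: East 4, North 12, South 10, Highland 6, Lowland 4.
Jefferson: East 4, North 12, South 11, Highland 6, Lowland 3.
South gets 10 under Webster and 11 under Jefferson.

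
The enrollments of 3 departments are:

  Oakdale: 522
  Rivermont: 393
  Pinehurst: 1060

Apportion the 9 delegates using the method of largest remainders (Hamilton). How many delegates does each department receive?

Oakdale 2; Rivermont 2; Pinehurst 5

The standard divisor is 1975/9 ≈ 219.444.
Standard quotas: Oakdale 2.379, Rivermont 1.791, Pinehurst 4.830.
Lower quotas: Oakdale 2, Rivermont 1, Pinehurst 4 (sum 7, leaving 2 seats).
Remainders in descending order: Pinehurst 0.830, Rivermont 0.791, Oakdale 0.379.
Largest remainders: Pinehurst, Rivermont receive the extra seats.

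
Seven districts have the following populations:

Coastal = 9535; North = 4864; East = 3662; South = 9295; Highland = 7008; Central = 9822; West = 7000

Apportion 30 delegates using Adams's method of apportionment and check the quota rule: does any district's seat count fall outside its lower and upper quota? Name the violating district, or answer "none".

none

Standard quotas: Coastal 5.588, North 2.851, East 2.146, South 5.448, Highland 4.107, Central 5.757, West 4.103.
Adams allocation: Coastal 6, North 3, East 2, South 5, Highland 4, Central 6, West 4.
Every allocation lies between the lower and upper quota.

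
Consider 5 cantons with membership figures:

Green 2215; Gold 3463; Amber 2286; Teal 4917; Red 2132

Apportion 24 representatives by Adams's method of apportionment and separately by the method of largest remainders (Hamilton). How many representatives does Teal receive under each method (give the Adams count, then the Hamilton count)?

Adams: Green 4, Gold 5, Amber 4, Teal 7, Red 4.
Hamilton: Green 4, Gold 5, Amber 4, Teal 8, Red 3.
Teal gets 7 under Adams and 8 under Hamilton.

7 and 8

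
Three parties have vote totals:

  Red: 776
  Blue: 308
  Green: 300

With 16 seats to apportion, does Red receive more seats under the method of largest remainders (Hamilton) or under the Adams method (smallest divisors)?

Hamilton: Red 9, Blue 4, Green 3.
Adams: Red 8, Blue 4, Green 4.
Red gets 9 under Hamilton and 8 under Adams.

Hamilton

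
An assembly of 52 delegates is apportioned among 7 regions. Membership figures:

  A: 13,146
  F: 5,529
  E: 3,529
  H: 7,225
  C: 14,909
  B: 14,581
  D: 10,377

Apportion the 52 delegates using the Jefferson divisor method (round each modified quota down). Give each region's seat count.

A 10; F 4; E 2; H 5; C 12; B 11; D 8

Standard divisor 69296/52 ≈ 1332.615; standard quotas: A 9.865, F 4.149, E 2.648, H 5.422, C 11.188, B 10.942, D 7.787.
Rounding down gives 9, 4, 2, 5, 11, 10, 7 = 48 seats, so the divisor must be adjusted.
With modified divisor 1230: modified quotas A 10.688, F 4.495, E 2.869, H 5.874, C 12.121, B 11.854, D 8.437.
Rounding down: A 10, F 4, E 2, H 5, C 12, B 11, D 8 (total 52).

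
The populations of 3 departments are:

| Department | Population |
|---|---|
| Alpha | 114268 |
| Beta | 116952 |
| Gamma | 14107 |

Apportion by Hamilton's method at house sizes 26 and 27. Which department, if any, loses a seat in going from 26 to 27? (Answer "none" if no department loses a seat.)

Gamma

At 26 seats: Alpha 12, Beta 12, Gamma 2.
At 27 seats: Alpha 13, Beta 13, Gamma 1.
Gamma drops from 2 to 1.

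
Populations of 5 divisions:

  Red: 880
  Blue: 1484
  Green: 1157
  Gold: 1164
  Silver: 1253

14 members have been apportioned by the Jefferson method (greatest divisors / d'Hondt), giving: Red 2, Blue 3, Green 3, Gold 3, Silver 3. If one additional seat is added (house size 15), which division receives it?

Priority for the next seat is population ÷ (current seats + 1).
Priorities: Red 293.333, Blue 371.000, Green 289.250, Gold 291.000, Silver 313.250.
Highest priority: Blue.

Blue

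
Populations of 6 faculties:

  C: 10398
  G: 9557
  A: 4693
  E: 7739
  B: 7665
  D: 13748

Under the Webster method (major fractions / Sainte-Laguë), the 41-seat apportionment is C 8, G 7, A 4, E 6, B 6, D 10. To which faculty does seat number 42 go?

Priority for the next seat is population ÷ (current seats + 0.5).
Priorities: C 1223.294, G 1274.267, A 1042.889, E 1190.615, B 1179.231, D 1309.333.
Highest priority: D.

D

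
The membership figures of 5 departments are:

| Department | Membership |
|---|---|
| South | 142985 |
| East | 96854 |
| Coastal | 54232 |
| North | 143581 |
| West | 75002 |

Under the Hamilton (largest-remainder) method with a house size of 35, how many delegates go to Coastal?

Total 512654; standard divisor 512654/35 ≈ 14647.257.
Standard quotas: South 9.7619, East 6.6124, Coastal 3.7025, North 9.8026, West 5.1205.
Lower quotas: South 9, East 6, Coastal 3, North 9, West 5 (sum 32, leaving 3 seats).
Remainders in descending order: North 0.8026, South 0.7619, Coastal 0.7025, East 0.6124, West 0.1205.
Largest remainders: North, South, Coastal receive the extra seats.
Coastal receives 4.

4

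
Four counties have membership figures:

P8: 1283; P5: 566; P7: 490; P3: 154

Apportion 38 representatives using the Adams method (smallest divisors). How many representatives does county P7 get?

Standard divisor 2493/38 ≈ 65.605; standard quotas: P8 19.556, P5 8.627, P7 7.469, P3 2.347.
Rounding up gives 20, 9, 8, 3 = 40 seats, so the divisor must be adjusted.
With modified divisor 70.4: modified quotas P8 18.224, P5 8.040, P7 6.960, P3 2.188.
Rounding up: P8 19, P5 9, P7 7, P3 3 (total 38).
P7 receives 7.

7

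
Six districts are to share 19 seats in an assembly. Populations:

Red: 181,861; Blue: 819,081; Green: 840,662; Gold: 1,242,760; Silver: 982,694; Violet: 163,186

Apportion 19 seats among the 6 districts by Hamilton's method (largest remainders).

Standard divisor: 4230244 ÷ 19 ≈ 222644.421.
Standard quotas: Red 0.8168, Blue 3.6789, Green 3.7758, Gold 5.5818, Silver 4.4137, Violet 0.7329.
Lower quotas: Red 0, Blue 3, Green 3, Gold 5, Silver 4, Violet 0 (sum 15, leaving 4 seats).
Remainders in descending order: Red 0.8168, Green 0.7758, Violet 0.7329, Blue 0.6789, Gold 0.5818, Silver 0.4137.
Largest remainders: Red, Green, Violet, Blue receive the extra seats.

Red: 1, Blue: 4, Green: 4, Gold: 5, Silver: 4, Violet: 1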